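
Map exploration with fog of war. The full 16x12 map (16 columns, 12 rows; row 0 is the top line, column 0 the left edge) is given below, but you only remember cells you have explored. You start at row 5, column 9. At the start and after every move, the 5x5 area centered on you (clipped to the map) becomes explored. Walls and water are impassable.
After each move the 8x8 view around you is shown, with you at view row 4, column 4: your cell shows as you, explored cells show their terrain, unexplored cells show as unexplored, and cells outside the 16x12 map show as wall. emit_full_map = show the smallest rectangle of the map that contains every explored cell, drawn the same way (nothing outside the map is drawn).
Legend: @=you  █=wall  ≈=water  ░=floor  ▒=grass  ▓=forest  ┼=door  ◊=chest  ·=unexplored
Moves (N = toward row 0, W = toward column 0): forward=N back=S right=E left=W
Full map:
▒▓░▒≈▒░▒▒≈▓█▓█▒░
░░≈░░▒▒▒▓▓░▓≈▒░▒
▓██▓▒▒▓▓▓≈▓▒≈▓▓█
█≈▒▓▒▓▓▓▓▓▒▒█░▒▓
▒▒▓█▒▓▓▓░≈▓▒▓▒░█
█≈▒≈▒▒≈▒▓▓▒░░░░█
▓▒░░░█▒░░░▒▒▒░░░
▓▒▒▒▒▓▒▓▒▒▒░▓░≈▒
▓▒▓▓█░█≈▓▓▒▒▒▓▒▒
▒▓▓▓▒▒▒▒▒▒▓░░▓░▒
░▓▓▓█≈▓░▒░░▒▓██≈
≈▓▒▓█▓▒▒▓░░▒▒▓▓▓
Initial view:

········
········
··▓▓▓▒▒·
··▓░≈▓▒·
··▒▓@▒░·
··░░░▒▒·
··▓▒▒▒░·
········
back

········
··▓▓▓▒▒·
··▓░≈▓▒·
··▒▓▓▒░·
··░░@▒▒·
··▓▒▒▒░·
··≈▓▓▒▒·
········

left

········
···▓▓▓▒▒
··▓▓░≈▓▒
··≈▒▓▓▒░
··▒░@░▒▒
··▒▓▒▒▒░
··█≈▓▓▒▒
········

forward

········
········
··▓▓▓▓▒▒
··▓▓░≈▓▒
··≈▒@▓▒░
··▒░░░▒▒
··▒▓▒▒▒░
··█≈▓▓▒▒

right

········
········
·▓▓▓▓▒▒·
·▓▓░≈▓▒·
·≈▒▓@▒░·
·▒░░░▒▒·
·▒▓▒▒▒░·
·█≈▓▓▒▒·

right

········
········
▓▓▓▓▒▒█·
▓▓░≈▓▒▓·
≈▒▓▓@░░·
▒░░░▒▒▒·
▒▓▒▒▒░▓·
█≈▓▓▒▒··

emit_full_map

▓▓▓▓▒▒█
▓▓░≈▓▒▓
≈▒▓▓@░░
▒░░░▒▒▒
▒▓▒▒▒░▓
█≈▓▓▒▒·

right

········
········
▓▓▓▒▒█░·
▓░≈▓▒▓▒·
▒▓▓▒@░░·
░░░▒▒▒░·
▓▒▒▒░▓░·
≈▓▓▒▒···

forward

········
········
··≈▓▒≈▓·
▓▓▓▒▒█░·
▓░≈▓@▓▒·
▒▓▓▒░░░·
░░░▒▒▒░·
▓▒▒▒░▓░·

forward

████████
········
··▓░▓≈▒·
··≈▓▒≈▓·
▓▓▓▒@█░·
▓░≈▓▒▓▒·
▒▓▓▒░░░·
░░░▒▒▒░·

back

········
··▓░▓≈▒·
··≈▓▒≈▓·
▓▓▓▒▒█░·
▓░≈▓@▓▒·
▒▓▓▒░░░·
░░░▒▒▒░·
▓▒▒▒░▓░·

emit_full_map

···▓░▓≈▒
···≈▓▒≈▓
▓▓▓▓▒▒█░
▓▓░≈▓@▓▒
≈▒▓▓▒░░░
▒░░░▒▒▒░
▒▓▒▒▒░▓░
█≈▓▓▒▒··

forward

████████
········
··▓░▓≈▒·
··≈▓▒≈▓·
▓▓▓▒@█░·
▓░≈▓▒▓▒·
▒▓▓▒░░░·
░░░▒▒▒░·

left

████████
········
··▓▓░▓≈▒
··▓≈▓▒≈▓
▓▓▓▓@▒█░
▓▓░≈▓▒▓▒
≈▒▓▓▒░░░
▒░░░▒▒▒░

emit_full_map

··▓▓░▓≈▒
··▓≈▓▒≈▓
▓▓▓▓@▒█░
▓▓░≈▓▒▓▒
≈▒▓▓▒░░░
▒░░░▒▒▒░
▒▓▒▒▒░▓░
█≈▓▓▒▒··


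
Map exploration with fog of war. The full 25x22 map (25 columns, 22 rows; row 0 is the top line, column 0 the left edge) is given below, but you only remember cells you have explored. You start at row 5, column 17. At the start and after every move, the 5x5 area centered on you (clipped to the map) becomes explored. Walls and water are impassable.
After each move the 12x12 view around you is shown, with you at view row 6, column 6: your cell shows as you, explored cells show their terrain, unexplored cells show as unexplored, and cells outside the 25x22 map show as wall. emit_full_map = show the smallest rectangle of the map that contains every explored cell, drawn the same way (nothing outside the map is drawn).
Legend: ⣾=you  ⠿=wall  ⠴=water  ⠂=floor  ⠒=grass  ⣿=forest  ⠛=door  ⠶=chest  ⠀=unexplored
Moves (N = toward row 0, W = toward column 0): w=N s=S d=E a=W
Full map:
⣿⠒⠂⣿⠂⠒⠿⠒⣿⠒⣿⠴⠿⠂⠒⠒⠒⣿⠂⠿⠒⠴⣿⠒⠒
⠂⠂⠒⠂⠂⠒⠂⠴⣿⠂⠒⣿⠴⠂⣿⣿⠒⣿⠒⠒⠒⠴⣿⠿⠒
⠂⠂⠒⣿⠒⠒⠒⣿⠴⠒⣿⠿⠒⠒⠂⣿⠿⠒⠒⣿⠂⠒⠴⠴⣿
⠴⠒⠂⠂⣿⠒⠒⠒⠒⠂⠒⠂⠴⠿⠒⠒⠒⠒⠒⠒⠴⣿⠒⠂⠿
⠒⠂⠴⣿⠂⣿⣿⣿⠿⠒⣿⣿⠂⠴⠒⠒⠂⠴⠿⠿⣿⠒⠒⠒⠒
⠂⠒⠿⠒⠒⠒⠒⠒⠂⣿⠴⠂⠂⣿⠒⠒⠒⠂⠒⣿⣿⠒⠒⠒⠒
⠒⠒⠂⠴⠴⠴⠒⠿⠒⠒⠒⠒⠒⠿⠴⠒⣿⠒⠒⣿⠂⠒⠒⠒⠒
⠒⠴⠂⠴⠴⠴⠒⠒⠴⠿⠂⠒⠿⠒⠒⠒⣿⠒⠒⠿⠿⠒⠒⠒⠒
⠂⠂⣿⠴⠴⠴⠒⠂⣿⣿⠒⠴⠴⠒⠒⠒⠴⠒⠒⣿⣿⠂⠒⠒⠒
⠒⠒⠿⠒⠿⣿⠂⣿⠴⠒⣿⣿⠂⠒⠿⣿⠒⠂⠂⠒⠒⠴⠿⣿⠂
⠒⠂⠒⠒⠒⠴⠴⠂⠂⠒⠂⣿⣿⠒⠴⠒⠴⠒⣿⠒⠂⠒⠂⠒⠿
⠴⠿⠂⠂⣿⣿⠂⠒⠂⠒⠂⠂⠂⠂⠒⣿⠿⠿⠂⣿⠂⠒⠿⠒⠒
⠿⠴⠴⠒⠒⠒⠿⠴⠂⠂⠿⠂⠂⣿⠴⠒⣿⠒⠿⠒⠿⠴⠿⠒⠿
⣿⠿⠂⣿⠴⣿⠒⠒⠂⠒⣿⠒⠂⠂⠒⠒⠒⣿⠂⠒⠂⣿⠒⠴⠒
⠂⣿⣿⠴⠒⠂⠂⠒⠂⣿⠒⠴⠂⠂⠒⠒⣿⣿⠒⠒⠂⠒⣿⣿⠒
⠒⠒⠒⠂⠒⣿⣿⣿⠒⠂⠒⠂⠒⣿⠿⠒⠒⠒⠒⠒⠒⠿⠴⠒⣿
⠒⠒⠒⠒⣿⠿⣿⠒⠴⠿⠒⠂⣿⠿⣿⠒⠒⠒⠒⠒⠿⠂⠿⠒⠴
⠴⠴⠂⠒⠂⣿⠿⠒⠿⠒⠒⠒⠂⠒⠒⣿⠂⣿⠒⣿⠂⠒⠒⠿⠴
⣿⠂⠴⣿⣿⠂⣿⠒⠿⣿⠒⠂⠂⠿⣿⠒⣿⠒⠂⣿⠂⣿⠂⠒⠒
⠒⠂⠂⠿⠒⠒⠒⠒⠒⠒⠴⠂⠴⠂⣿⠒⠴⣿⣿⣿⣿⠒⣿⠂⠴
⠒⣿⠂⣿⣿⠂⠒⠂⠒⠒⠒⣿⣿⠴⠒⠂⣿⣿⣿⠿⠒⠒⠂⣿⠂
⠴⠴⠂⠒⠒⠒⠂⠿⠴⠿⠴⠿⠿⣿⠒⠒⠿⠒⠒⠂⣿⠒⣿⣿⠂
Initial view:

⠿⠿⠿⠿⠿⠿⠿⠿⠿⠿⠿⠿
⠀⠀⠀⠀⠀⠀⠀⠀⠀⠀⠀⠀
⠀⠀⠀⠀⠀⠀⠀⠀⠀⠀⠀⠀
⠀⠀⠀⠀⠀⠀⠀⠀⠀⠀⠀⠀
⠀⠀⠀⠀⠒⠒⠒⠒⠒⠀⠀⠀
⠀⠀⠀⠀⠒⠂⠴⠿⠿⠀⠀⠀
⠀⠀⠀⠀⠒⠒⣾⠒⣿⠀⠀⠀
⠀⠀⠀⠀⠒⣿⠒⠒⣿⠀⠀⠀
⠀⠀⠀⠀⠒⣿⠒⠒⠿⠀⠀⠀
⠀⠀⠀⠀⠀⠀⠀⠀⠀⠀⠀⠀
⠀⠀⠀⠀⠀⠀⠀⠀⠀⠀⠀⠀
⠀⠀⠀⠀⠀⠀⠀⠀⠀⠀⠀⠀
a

⠿⠿⠿⠿⠿⠿⠿⠿⠿⠿⠿⠿
⠀⠀⠀⠀⠀⠀⠀⠀⠀⠀⠀⠀
⠀⠀⠀⠀⠀⠀⠀⠀⠀⠀⠀⠀
⠀⠀⠀⠀⠀⠀⠀⠀⠀⠀⠀⠀
⠀⠀⠀⠀⠒⠒⠒⠒⠒⠒⠀⠀
⠀⠀⠀⠀⠒⠒⠂⠴⠿⠿⠀⠀
⠀⠀⠀⠀⠒⠒⣾⠂⠒⣿⠀⠀
⠀⠀⠀⠀⠴⠒⣿⠒⠒⣿⠀⠀
⠀⠀⠀⠀⠒⠒⣿⠒⠒⠿⠀⠀
⠀⠀⠀⠀⠀⠀⠀⠀⠀⠀⠀⠀
⠀⠀⠀⠀⠀⠀⠀⠀⠀⠀⠀⠀
⠀⠀⠀⠀⠀⠀⠀⠀⠀⠀⠀⠀

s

⠀⠀⠀⠀⠀⠀⠀⠀⠀⠀⠀⠀
⠀⠀⠀⠀⠀⠀⠀⠀⠀⠀⠀⠀
⠀⠀⠀⠀⠀⠀⠀⠀⠀⠀⠀⠀
⠀⠀⠀⠀⠒⠒⠒⠒⠒⠒⠀⠀
⠀⠀⠀⠀⠒⠒⠂⠴⠿⠿⠀⠀
⠀⠀⠀⠀⠒⠒⠒⠂⠒⣿⠀⠀
⠀⠀⠀⠀⠴⠒⣾⠒⠒⣿⠀⠀
⠀⠀⠀⠀⠒⠒⣿⠒⠒⠿⠀⠀
⠀⠀⠀⠀⠒⠒⠴⠒⠒⠀⠀⠀
⠀⠀⠀⠀⠀⠀⠀⠀⠀⠀⠀⠀
⠀⠀⠀⠀⠀⠀⠀⠀⠀⠀⠀⠀
⠀⠀⠀⠀⠀⠀⠀⠀⠀⠀⠀⠀

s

⠀⠀⠀⠀⠀⠀⠀⠀⠀⠀⠀⠀
⠀⠀⠀⠀⠀⠀⠀⠀⠀⠀⠀⠀
⠀⠀⠀⠀⠒⠒⠒⠒⠒⠒⠀⠀
⠀⠀⠀⠀⠒⠒⠂⠴⠿⠿⠀⠀
⠀⠀⠀⠀⠒⠒⠒⠂⠒⣿⠀⠀
⠀⠀⠀⠀⠴⠒⣿⠒⠒⣿⠀⠀
⠀⠀⠀⠀⠒⠒⣾⠒⠒⠿⠀⠀
⠀⠀⠀⠀⠒⠒⠴⠒⠒⠀⠀⠀
⠀⠀⠀⠀⠿⣿⠒⠂⠂⠀⠀⠀
⠀⠀⠀⠀⠀⠀⠀⠀⠀⠀⠀⠀
⠀⠀⠀⠀⠀⠀⠀⠀⠀⠀⠀⠀
⠀⠀⠀⠀⠀⠀⠀⠀⠀⠀⠀⠀

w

⠀⠀⠀⠀⠀⠀⠀⠀⠀⠀⠀⠀
⠀⠀⠀⠀⠀⠀⠀⠀⠀⠀⠀⠀
⠀⠀⠀⠀⠀⠀⠀⠀⠀⠀⠀⠀
⠀⠀⠀⠀⠒⠒⠒⠒⠒⠒⠀⠀
⠀⠀⠀⠀⠒⠒⠂⠴⠿⠿⠀⠀
⠀⠀⠀⠀⠒⠒⠒⠂⠒⣿⠀⠀
⠀⠀⠀⠀⠴⠒⣾⠒⠒⣿⠀⠀
⠀⠀⠀⠀⠒⠒⣿⠒⠒⠿⠀⠀
⠀⠀⠀⠀⠒⠒⠴⠒⠒⠀⠀⠀
⠀⠀⠀⠀⠿⣿⠒⠂⠂⠀⠀⠀
⠀⠀⠀⠀⠀⠀⠀⠀⠀⠀⠀⠀
⠀⠀⠀⠀⠀⠀⠀⠀⠀⠀⠀⠀

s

⠀⠀⠀⠀⠀⠀⠀⠀⠀⠀⠀⠀
⠀⠀⠀⠀⠀⠀⠀⠀⠀⠀⠀⠀
⠀⠀⠀⠀⠒⠒⠒⠒⠒⠒⠀⠀
⠀⠀⠀⠀⠒⠒⠂⠴⠿⠿⠀⠀
⠀⠀⠀⠀⠒⠒⠒⠂⠒⣿⠀⠀
⠀⠀⠀⠀⠴⠒⣿⠒⠒⣿⠀⠀
⠀⠀⠀⠀⠒⠒⣾⠒⠒⠿⠀⠀
⠀⠀⠀⠀⠒⠒⠴⠒⠒⠀⠀⠀
⠀⠀⠀⠀⠿⣿⠒⠂⠂⠀⠀⠀
⠀⠀⠀⠀⠀⠀⠀⠀⠀⠀⠀⠀
⠀⠀⠀⠀⠀⠀⠀⠀⠀⠀⠀⠀
⠀⠀⠀⠀⠀⠀⠀⠀⠀⠀⠀⠀

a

⠀⠀⠀⠀⠀⠀⠀⠀⠀⠀⠀⠀
⠀⠀⠀⠀⠀⠀⠀⠀⠀⠀⠀⠀
⠀⠀⠀⠀⠀⠒⠒⠒⠒⠒⠒⠀
⠀⠀⠀⠀⠀⠒⠒⠂⠴⠿⠿⠀
⠀⠀⠀⠀⣿⠒⠒⠒⠂⠒⣿⠀
⠀⠀⠀⠀⠿⠴⠒⣿⠒⠒⣿⠀
⠀⠀⠀⠀⠒⠒⣾⣿⠒⠒⠿⠀
⠀⠀⠀⠀⠒⠒⠒⠴⠒⠒⠀⠀
⠀⠀⠀⠀⠒⠿⣿⠒⠂⠂⠀⠀
⠀⠀⠀⠀⠀⠀⠀⠀⠀⠀⠀⠀
⠀⠀⠀⠀⠀⠀⠀⠀⠀⠀⠀⠀
⠀⠀⠀⠀⠀⠀⠀⠀⠀⠀⠀⠀

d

⠀⠀⠀⠀⠀⠀⠀⠀⠀⠀⠀⠀
⠀⠀⠀⠀⠀⠀⠀⠀⠀⠀⠀⠀
⠀⠀⠀⠀⠒⠒⠒⠒⠒⠒⠀⠀
⠀⠀⠀⠀⠒⠒⠂⠴⠿⠿⠀⠀
⠀⠀⠀⣿⠒⠒⠒⠂⠒⣿⠀⠀
⠀⠀⠀⠿⠴⠒⣿⠒⠒⣿⠀⠀
⠀⠀⠀⠒⠒⠒⣾⠒⠒⠿⠀⠀
⠀⠀⠀⠒⠒⠒⠴⠒⠒⠀⠀⠀
⠀⠀⠀⠒⠿⣿⠒⠂⠂⠀⠀⠀
⠀⠀⠀⠀⠀⠀⠀⠀⠀⠀⠀⠀
⠀⠀⠀⠀⠀⠀⠀⠀⠀⠀⠀⠀
⠀⠀⠀⠀⠀⠀⠀⠀⠀⠀⠀⠀

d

⠀⠀⠀⠀⠀⠀⠀⠀⠀⠀⠀⠀
⠀⠀⠀⠀⠀⠀⠀⠀⠀⠀⠀⠀
⠀⠀⠀⠒⠒⠒⠒⠒⠒⠀⠀⠀
⠀⠀⠀⠒⠒⠂⠴⠿⠿⠀⠀⠀
⠀⠀⣿⠒⠒⠒⠂⠒⣿⠀⠀⠀
⠀⠀⠿⠴⠒⣿⠒⠒⣿⠀⠀⠀
⠀⠀⠒⠒⠒⣿⣾⠒⠿⠀⠀⠀
⠀⠀⠒⠒⠒⠴⠒⠒⣿⠀⠀⠀
⠀⠀⠒⠿⣿⠒⠂⠂⠒⠀⠀⠀
⠀⠀⠀⠀⠀⠀⠀⠀⠀⠀⠀⠀
⠀⠀⠀⠀⠀⠀⠀⠀⠀⠀⠀⠀
⠀⠀⠀⠀⠀⠀⠀⠀⠀⠀⠀⠀

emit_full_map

⠀⠒⠒⠒⠒⠒⠒
⠀⠒⠒⠂⠴⠿⠿
⣿⠒⠒⠒⠂⠒⣿
⠿⠴⠒⣿⠒⠒⣿
⠒⠒⠒⣿⣾⠒⠿
⠒⠒⠒⠴⠒⠒⣿
⠒⠿⣿⠒⠂⠂⠒

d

⠀⠀⠀⠀⠀⠀⠀⠀⠀⠀⠀⠀
⠀⠀⠀⠀⠀⠀⠀⠀⠀⠀⠀⠀
⠀⠀⠒⠒⠒⠒⠒⠒⠀⠀⠀⠀
⠀⠀⠒⠒⠂⠴⠿⠿⠀⠀⠀⠀
⠀⣿⠒⠒⠒⠂⠒⣿⣿⠀⠀⠀
⠀⠿⠴⠒⣿⠒⠒⣿⠂⠀⠀⠀
⠀⠒⠒⠒⣿⠒⣾⠿⠿⠀⠀⠀
⠀⠒⠒⠒⠴⠒⠒⣿⣿⠀⠀⠀
⠀⠒⠿⣿⠒⠂⠂⠒⠒⠀⠀⠀
⠀⠀⠀⠀⠀⠀⠀⠀⠀⠀⠀⠀
⠀⠀⠀⠀⠀⠀⠀⠀⠀⠀⠀⠀
⠀⠀⠀⠀⠀⠀⠀⠀⠀⠀⠀⠀

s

⠀⠀⠀⠀⠀⠀⠀⠀⠀⠀⠀⠀
⠀⠀⠒⠒⠒⠒⠒⠒⠀⠀⠀⠀
⠀⠀⠒⠒⠂⠴⠿⠿⠀⠀⠀⠀
⠀⣿⠒⠒⠒⠂⠒⣿⣿⠀⠀⠀
⠀⠿⠴⠒⣿⠒⠒⣿⠂⠀⠀⠀
⠀⠒⠒⠒⣿⠒⠒⠿⠿⠀⠀⠀
⠀⠒⠒⠒⠴⠒⣾⣿⣿⠀⠀⠀
⠀⠒⠿⣿⠒⠂⠂⠒⠒⠀⠀⠀
⠀⠀⠀⠀⠴⠒⣿⠒⠂⠀⠀⠀
⠀⠀⠀⠀⠀⠀⠀⠀⠀⠀⠀⠀
⠀⠀⠀⠀⠀⠀⠀⠀⠀⠀⠀⠀
⠀⠀⠀⠀⠀⠀⠀⠀⠀⠀⠀⠀

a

⠀⠀⠀⠀⠀⠀⠀⠀⠀⠀⠀⠀
⠀⠀⠀⠒⠒⠒⠒⠒⠒⠀⠀⠀
⠀⠀⠀⠒⠒⠂⠴⠿⠿⠀⠀⠀
⠀⠀⣿⠒⠒⠒⠂⠒⣿⣿⠀⠀
⠀⠀⠿⠴⠒⣿⠒⠒⣿⠂⠀⠀
⠀⠀⠒⠒⠒⣿⠒⠒⠿⠿⠀⠀
⠀⠀⠒⠒⠒⠴⣾⠒⣿⣿⠀⠀
⠀⠀⠒⠿⣿⠒⠂⠂⠒⠒⠀⠀
⠀⠀⠀⠀⠒⠴⠒⣿⠒⠂⠀⠀
⠀⠀⠀⠀⠀⠀⠀⠀⠀⠀⠀⠀
⠀⠀⠀⠀⠀⠀⠀⠀⠀⠀⠀⠀
⠀⠀⠀⠀⠀⠀⠀⠀⠀⠀⠀⠀

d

⠀⠀⠀⠀⠀⠀⠀⠀⠀⠀⠀⠀
⠀⠀⠒⠒⠒⠒⠒⠒⠀⠀⠀⠀
⠀⠀⠒⠒⠂⠴⠿⠿⠀⠀⠀⠀
⠀⣿⠒⠒⠒⠂⠒⣿⣿⠀⠀⠀
⠀⠿⠴⠒⣿⠒⠒⣿⠂⠀⠀⠀
⠀⠒⠒⠒⣿⠒⠒⠿⠿⠀⠀⠀
⠀⠒⠒⠒⠴⠒⣾⣿⣿⠀⠀⠀
⠀⠒⠿⣿⠒⠂⠂⠒⠒⠀⠀⠀
⠀⠀⠀⠒⠴⠒⣿⠒⠂⠀⠀⠀
⠀⠀⠀⠀⠀⠀⠀⠀⠀⠀⠀⠀
⠀⠀⠀⠀⠀⠀⠀⠀⠀⠀⠀⠀
⠀⠀⠀⠀⠀⠀⠀⠀⠀⠀⠀⠀

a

⠀⠀⠀⠀⠀⠀⠀⠀⠀⠀⠀⠀
⠀⠀⠀⠒⠒⠒⠒⠒⠒⠀⠀⠀
⠀⠀⠀⠒⠒⠂⠴⠿⠿⠀⠀⠀
⠀⠀⣿⠒⠒⠒⠂⠒⣿⣿⠀⠀
⠀⠀⠿⠴⠒⣿⠒⠒⣿⠂⠀⠀
⠀⠀⠒⠒⠒⣿⠒⠒⠿⠿⠀⠀
⠀⠀⠒⠒⠒⠴⣾⠒⣿⣿⠀⠀
⠀⠀⠒⠿⣿⠒⠂⠂⠒⠒⠀⠀
⠀⠀⠀⠀⠒⠴⠒⣿⠒⠂⠀⠀
⠀⠀⠀⠀⠀⠀⠀⠀⠀⠀⠀⠀
⠀⠀⠀⠀⠀⠀⠀⠀⠀⠀⠀⠀
⠀⠀⠀⠀⠀⠀⠀⠀⠀⠀⠀⠀

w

⠀⠀⠀⠀⠀⠀⠀⠀⠀⠀⠀⠀
⠀⠀⠀⠀⠀⠀⠀⠀⠀⠀⠀⠀
⠀⠀⠀⠒⠒⠒⠒⠒⠒⠀⠀⠀
⠀⠀⠀⠒⠒⠂⠴⠿⠿⠀⠀⠀
⠀⠀⣿⠒⠒⠒⠂⠒⣿⣿⠀⠀
⠀⠀⠿⠴⠒⣿⠒⠒⣿⠂⠀⠀
⠀⠀⠒⠒⠒⣿⣾⠒⠿⠿⠀⠀
⠀⠀⠒⠒⠒⠴⠒⠒⣿⣿⠀⠀
⠀⠀⠒⠿⣿⠒⠂⠂⠒⠒⠀⠀
⠀⠀⠀⠀⠒⠴⠒⣿⠒⠂⠀⠀
⠀⠀⠀⠀⠀⠀⠀⠀⠀⠀⠀⠀
⠀⠀⠀⠀⠀⠀⠀⠀⠀⠀⠀⠀

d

⠀⠀⠀⠀⠀⠀⠀⠀⠀⠀⠀⠀
⠀⠀⠀⠀⠀⠀⠀⠀⠀⠀⠀⠀
⠀⠀⠒⠒⠒⠒⠒⠒⠀⠀⠀⠀
⠀⠀⠒⠒⠂⠴⠿⠿⠀⠀⠀⠀
⠀⣿⠒⠒⠒⠂⠒⣿⣿⠀⠀⠀
⠀⠿⠴⠒⣿⠒⠒⣿⠂⠀⠀⠀
⠀⠒⠒⠒⣿⠒⣾⠿⠿⠀⠀⠀
⠀⠒⠒⠒⠴⠒⠒⣿⣿⠀⠀⠀
⠀⠒⠿⣿⠒⠂⠂⠒⠒⠀⠀⠀
⠀⠀⠀⠒⠴⠒⣿⠒⠂⠀⠀⠀
⠀⠀⠀⠀⠀⠀⠀⠀⠀⠀⠀⠀
⠀⠀⠀⠀⠀⠀⠀⠀⠀⠀⠀⠀

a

⠀⠀⠀⠀⠀⠀⠀⠀⠀⠀⠀⠀
⠀⠀⠀⠀⠀⠀⠀⠀⠀⠀⠀⠀
⠀⠀⠀⠒⠒⠒⠒⠒⠒⠀⠀⠀
⠀⠀⠀⠒⠒⠂⠴⠿⠿⠀⠀⠀
⠀⠀⣿⠒⠒⠒⠂⠒⣿⣿⠀⠀
⠀⠀⠿⠴⠒⣿⠒⠒⣿⠂⠀⠀
⠀⠀⠒⠒⠒⣿⣾⠒⠿⠿⠀⠀
⠀⠀⠒⠒⠒⠴⠒⠒⣿⣿⠀⠀
⠀⠀⠒⠿⣿⠒⠂⠂⠒⠒⠀⠀
⠀⠀⠀⠀⠒⠴⠒⣿⠒⠂⠀⠀
⠀⠀⠀⠀⠀⠀⠀⠀⠀⠀⠀⠀
⠀⠀⠀⠀⠀⠀⠀⠀⠀⠀⠀⠀

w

⠀⠀⠀⠀⠀⠀⠀⠀⠀⠀⠀⠀
⠀⠀⠀⠀⠀⠀⠀⠀⠀⠀⠀⠀
⠀⠀⠀⠀⠀⠀⠀⠀⠀⠀⠀⠀
⠀⠀⠀⠒⠒⠒⠒⠒⠒⠀⠀⠀
⠀⠀⠀⠒⠒⠂⠴⠿⠿⠀⠀⠀
⠀⠀⣿⠒⠒⠒⠂⠒⣿⣿⠀⠀
⠀⠀⠿⠴⠒⣿⣾⠒⣿⠂⠀⠀
⠀⠀⠒⠒⠒⣿⠒⠒⠿⠿⠀⠀
⠀⠀⠒⠒⠒⠴⠒⠒⣿⣿⠀⠀
⠀⠀⠒⠿⣿⠒⠂⠂⠒⠒⠀⠀
⠀⠀⠀⠀⠒⠴⠒⣿⠒⠂⠀⠀
⠀⠀⠀⠀⠀⠀⠀⠀⠀⠀⠀⠀

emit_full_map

⠀⠒⠒⠒⠒⠒⠒⠀
⠀⠒⠒⠂⠴⠿⠿⠀
⣿⠒⠒⠒⠂⠒⣿⣿
⠿⠴⠒⣿⣾⠒⣿⠂
⠒⠒⠒⣿⠒⠒⠿⠿
⠒⠒⠒⠴⠒⠒⣿⣿
⠒⠿⣿⠒⠂⠂⠒⠒
⠀⠀⠒⠴⠒⣿⠒⠂


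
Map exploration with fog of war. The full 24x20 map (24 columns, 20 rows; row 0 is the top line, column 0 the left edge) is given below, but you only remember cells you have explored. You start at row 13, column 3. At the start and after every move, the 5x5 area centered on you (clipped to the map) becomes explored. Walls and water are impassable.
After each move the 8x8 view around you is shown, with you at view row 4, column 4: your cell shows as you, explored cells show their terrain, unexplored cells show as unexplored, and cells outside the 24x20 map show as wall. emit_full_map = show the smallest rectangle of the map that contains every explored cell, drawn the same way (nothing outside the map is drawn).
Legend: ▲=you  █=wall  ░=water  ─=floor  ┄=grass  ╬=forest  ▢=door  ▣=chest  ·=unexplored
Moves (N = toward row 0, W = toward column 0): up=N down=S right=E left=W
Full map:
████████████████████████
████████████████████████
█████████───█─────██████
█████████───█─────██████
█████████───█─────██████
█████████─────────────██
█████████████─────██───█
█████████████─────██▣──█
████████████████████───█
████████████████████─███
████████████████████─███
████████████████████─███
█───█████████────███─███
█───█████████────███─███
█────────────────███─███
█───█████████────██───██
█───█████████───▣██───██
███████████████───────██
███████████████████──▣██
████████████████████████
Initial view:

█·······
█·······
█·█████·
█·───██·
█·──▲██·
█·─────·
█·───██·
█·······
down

█·······
█·█████·
█·───██·
█·───██·
█·──▲──·
█·───██·
█·───██·
█·······

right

········
·█████··
·───███·
·───███·
·───▲──·
·───███·
·───███·
········

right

········
█████···
───████·
───████·
────▲──·
───████·
───████·
········

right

········
████····
──█████·
──█████·
────▲──·
──█████·
──█████·
········

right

········
███·····
─██████·
─██████·
────▲──·
─██████·
─██████·
········

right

········
██······
███████·
███████·
────▲──·
███████·
███████·
········

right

········
█·······
███████·
███████·
────▲──·
███████·
███████·
········

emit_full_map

█████······
───████████
───████████
────────▲──
───████████
───████████

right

········
········
███████·
███████·
────▲──·
███████·
███████·
········

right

········
········
██████─·
██████─·
────▲──·
██████─·
██████─·
········

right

········
········
█████──·
█████──·
────▲──·
█████──·
█████──·
········

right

········
········
████───·
████───·
────▲──·
████───·
████───·
········

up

········
········
··█████·
████───·
████▲──·
───────·
████───·
████───·

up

········
········
··█████·
··█████·
████▲──·
████───·
───────·
████───·

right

········
········
·██████·
·██████·
███─▲──·
███────·
───────·
███───··

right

········
········
███████·
███████·
██──▲─█·
██────█·
──────█·
██───···

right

········
········
███████·
███████·
█───▲██·
█────██·
─────██·
█───····

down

········
███████·
███████·
█────██·
█───▲██·
─────██·
█────██·
█───····

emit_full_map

··········████████
█████·····████████
───█████████────██
───█████████───▲██
────────────────██
───█████████────██
───█████████───···

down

███████·
███████·
█────██·
█────██·
────▲██·
█────██·
█───▣██·
········

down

███████·
█────██·
█────██·
─────██·
█───▲██·
█───▣██·
··█────·
········

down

█────██·
█────██·
─────██·
█────██·
█───▲██·
··█────·
··█████·
········

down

█────██·
─────██·
█────██·
█───▣██·
··█─▲──·
··█████·
··█████·
████████

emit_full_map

··········████████
█████·····████████
───█████████────██
───█████████────██
────────────────██
───█████████────██
───█████████───▣██
·············█─▲──
·············█████
·············█████

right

────██··
────██··
────██─·
───▣██─·
·█──▲──·
·█████─·
·██████·
████████

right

───██···
───██···
───██──·
──▣██──·
█───▲──·
█████──·
███████·
████████

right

──██····
──██····
──██───·
─▣██───·
────▲──·
████──▣·
███████·
████████

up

──██····
──██····
──███─█·
──██───·
─▣██▲──·
───────·
████──▣·
███████·

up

████····
──██····
──███─█·
──███─█·
──██▲──·
─▣██───·
───────·
████──▣·

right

███·····
─██·····
─███─██·
─███─██·
─██─▲─█·
▣██───█·
──────█·
███──▣··

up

███·····
███·····
─███─██·
─███─██·
─███▲██·
─██───█·
▣██───█·
──────█·

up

········
███·····
████─██·
─███─██·
─███▲██·
─███─██·
─██───█·
▣██───█·

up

········
········
████─██·
████─██·
─███▲██·
─███─██·
─███─██·
─██───█·

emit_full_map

··········█████████─██
█████·····█████████─██
───█████████────███▲██
───█████████────███─██
────────────────███─██
───█████████────██───█
───█████████───▣██───█
·············█───────█
·············█████──▣·
·············████████·

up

········
········
··██─██·
████─██·
████▲██·
─███─██·
─███─██·
─███─██·

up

········
········
··██───·
··██─██·
████▲██·
████─██·
─███─██·
─███─██·

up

········
········
··██▣──·
··██───·
··██▲██·
████─██·
████─██·
─███─██·

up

········
········
··██───·
··██▣──·
··██▲──·
··██─██·
████─██·
████─██·

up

········
········
··────█·
··██───·
··██▲──·
··██───·
··██─██·
████─██·

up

········
········
··█████·
··────█·
··██▲──·
··██▣──·
··██───·
··██─██·

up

········
········
··█████·
··█████·
··──▲─█·
··██───·
··██▣──·
··██───·

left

········
········
··─█████
··─█████
··──▲──█
··─██───
··─██▣──
···██───

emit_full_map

················─█████
················─█████
················──▲──█
················─██───
················─██▣──
·················██───
·················██─██
··········█████████─██
█████·····█████████─██
───█████████────███─██
───█████████────███─██
────────────────███─██
───█████████────██───█
───█████████───▣██───█
·············█───────█
·············█████──▣·
·············████████·


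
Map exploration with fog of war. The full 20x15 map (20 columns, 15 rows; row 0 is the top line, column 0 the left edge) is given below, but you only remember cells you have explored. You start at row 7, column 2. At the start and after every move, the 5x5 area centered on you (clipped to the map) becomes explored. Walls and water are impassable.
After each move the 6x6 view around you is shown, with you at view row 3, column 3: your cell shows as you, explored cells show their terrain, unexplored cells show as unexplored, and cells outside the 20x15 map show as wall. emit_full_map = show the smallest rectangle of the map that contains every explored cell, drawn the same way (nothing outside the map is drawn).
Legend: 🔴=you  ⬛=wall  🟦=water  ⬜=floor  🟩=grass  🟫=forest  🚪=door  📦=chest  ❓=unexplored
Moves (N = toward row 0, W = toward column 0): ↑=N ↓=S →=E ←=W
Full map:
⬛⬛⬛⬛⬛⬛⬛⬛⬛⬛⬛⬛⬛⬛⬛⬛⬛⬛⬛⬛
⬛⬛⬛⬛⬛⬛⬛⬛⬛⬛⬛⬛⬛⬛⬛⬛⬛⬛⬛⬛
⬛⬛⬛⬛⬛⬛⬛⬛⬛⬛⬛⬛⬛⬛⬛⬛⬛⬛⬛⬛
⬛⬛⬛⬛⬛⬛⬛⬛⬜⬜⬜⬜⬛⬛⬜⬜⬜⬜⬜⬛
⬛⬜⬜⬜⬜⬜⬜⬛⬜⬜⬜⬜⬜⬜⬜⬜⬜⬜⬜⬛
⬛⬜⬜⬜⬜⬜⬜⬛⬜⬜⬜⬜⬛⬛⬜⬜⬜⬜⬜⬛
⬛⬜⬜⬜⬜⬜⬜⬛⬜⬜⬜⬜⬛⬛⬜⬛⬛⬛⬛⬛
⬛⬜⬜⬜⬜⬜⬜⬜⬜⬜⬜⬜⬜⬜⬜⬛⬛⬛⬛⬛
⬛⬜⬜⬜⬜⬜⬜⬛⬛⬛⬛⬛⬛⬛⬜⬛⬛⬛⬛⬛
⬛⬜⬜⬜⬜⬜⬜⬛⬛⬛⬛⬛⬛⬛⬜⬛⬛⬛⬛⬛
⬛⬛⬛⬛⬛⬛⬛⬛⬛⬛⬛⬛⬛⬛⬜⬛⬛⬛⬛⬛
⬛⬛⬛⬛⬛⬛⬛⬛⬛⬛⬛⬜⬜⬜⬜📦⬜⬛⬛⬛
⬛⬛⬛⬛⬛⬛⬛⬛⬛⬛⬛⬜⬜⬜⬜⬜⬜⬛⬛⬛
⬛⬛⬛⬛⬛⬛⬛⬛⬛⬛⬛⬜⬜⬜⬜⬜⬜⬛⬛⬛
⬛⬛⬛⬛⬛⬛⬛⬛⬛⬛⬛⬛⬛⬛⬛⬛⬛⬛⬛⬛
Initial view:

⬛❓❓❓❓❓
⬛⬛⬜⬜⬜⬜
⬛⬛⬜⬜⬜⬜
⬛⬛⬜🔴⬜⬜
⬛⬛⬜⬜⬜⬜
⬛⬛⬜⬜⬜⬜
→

❓❓❓❓❓❓
⬛⬜⬜⬜⬜⬜
⬛⬜⬜⬜⬜⬜
⬛⬜⬜🔴⬜⬜
⬛⬜⬜⬜⬜⬜
⬛⬜⬜⬜⬜⬜

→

❓❓❓❓❓❓
⬜⬜⬜⬜⬜⬜
⬜⬜⬜⬜⬜⬜
⬜⬜⬜🔴⬜⬜
⬜⬜⬜⬜⬜⬜
⬜⬜⬜⬜⬜⬜

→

❓❓❓❓❓❓
⬜⬜⬜⬜⬜⬛
⬜⬜⬜⬜⬜⬛
⬜⬜⬜🔴⬜⬜
⬜⬜⬜⬜⬜⬛
⬜⬜⬜⬜⬜⬛

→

❓❓❓❓❓❓
⬜⬜⬜⬜⬛⬜
⬜⬜⬜⬜⬛⬜
⬜⬜⬜🔴⬜⬜
⬜⬜⬜⬜⬛⬛
⬜⬜⬜⬜⬛⬛

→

❓❓❓❓❓❓
⬜⬜⬜⬛⬜⬜
⬜⬜⬜⬛⬜⬜
⬜⬜⬜🔴⬜⬜
⬜⬜⬜⬛⬛⬛
⬜⬜⬜⬛⬛⬛

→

❓❓❓❓❓❓
⬜⬜⬛⬜⬜⬜
⬜⬜⬛⬜⬜⬜
⬜⬜⬜🔴⬜⬜
⬜⬜⬛⬛⬛⬛
⬜⬜⬛⬛⬛⬛

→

❓❓❓❓❓❓
⬜⬛⬜⬜⬜⬜
⬜⬛⬜⬜⬜⬜
⬜⬜⬜🔴⬜⬜
⬜⬛⬛⬛⬛⬛
⬜⬛⬛⬛⬛⬛

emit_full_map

⬛⬜⬜⬜⬜⬜⬜⬛⬜⬜⬜⬜
⬛⬜⬜⬜⬜⬜⬜⬛⬜⬜⬜⬜
⬛⬜⬜⬜⬜⬜⬜⬜⬜🔴⬜⬜
⬛⬜⬜⬜⬜⬜⬜⬛⬛⬛⬛⬛
⬛⬜⬜⬜⬜⬜⬜⬛⬛⬛⬛⬛

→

❓❓❓❓❓❓
⬛⬜⬜⬜⬜⬛
⬛⬜⬜⬜⬜⬛
⬜⬜⬜🔴⬜⬜
⬛⬛⬛⬛⬛⬛
⬛⬛⬛⬛⬛⬛

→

❓❓❓❓❓❓
⬜⬜⬜⬜⬛⬛
⬜⬜⬜⬜⬛⬛
⬜⬜⬜🔴⬜⬜
⬛⬛⬛⬛⬛⬛
⬛⬛⬛⬛⬛⬛

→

❓❓❓❓❓❓
⬜⬜⬜⬛⬛⬜
⬜⬜⬜⬛⬛⬜
⬜⬜⬜🔴⬜⬜
⬛⬛⬛⬛⬛⬜
⬛⬛⬛⬛⬛⬜

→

❓❓❓❓❓❓
⬜⬜⬛⬛⬜⬜
⬜⬜⬛⬛⬜⬛
⬜⬜⬜🔴⬜⬛
⬛⬛⬛⬛⬜⬛
⬛⬛⬛⬛⬜⬛

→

❓❓❓❓❓❓
⬜⬛⬛⬜⬜⬜
⬜⬛⬛⬜⬛⬛
⬜⬜⬜🔴⬛⬛
⬛⬛⬛⬜⬛⬛
⬛⬛⬛⬜⬛⬛

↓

⬜⬛⬛⬜⬜⬜
⬜⬛⬛⬜⬛⬛
⬜⬜⬜⬜⬛⬛
⬛⬛⬛🔴⬛⬛
⬛⬛⬛⬜⬛⬛
❓⬛⬛⬜⬛⬛

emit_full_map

⬛⬜⬜⬜⬜⬜⬜⬛⬜⬜⬜⬜⬛⬛⬜⬜⬜
⬛⬜⬜⬜⬜⬜⬜⬛⬜⬜⬜⬜⬛⬛⬜⬛⬛
⬛⬜⬜⬜⬜⬜⬜⬜⬜⬜⬜⬜⬜⬜⬜⬛⬛
⬛⬜⬜⬜⬜⬜⬜⬛⬛⬛⬛⬛⬛⬛🔴⬛⬛
⬛⬜⬜⬜⬜⬜⬜⬛⬛⬛⬛⬛⬛⬛⬜⬛⬛
❓❓❓❓❓❓❓❓❓❓❓❓⬛⬛⬜⬛⬛

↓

⬜⬛⬛⬜⬛⬛
⬜⬜⬜⬜⬛⬛
⬛⬛⬛⬜⬛⬛
⬛⬛⬛🔴⬛⬛
❓⬛⬛⬜⬛⬛
❓⬜⬜⬜📦⬜

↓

⬜⬜⬜⬜⬛⬛
⬛⬛⬛⬜⬛⬛
⬛⬛⬛⬜⬛⬛
❓⬛⬛🔴⬛⬛
❓⬜⬜⬜📦⬜
❓⬜⬜⬜⬜⬜

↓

⬛⬛⬛⬜⬛⬛
⬛⬛⬛⬜⬛⬛
❓⬛⬛⬜⬛⬛
❓⬜⬜🔴📦⬜
❓⬜⬜⬜⬜⬜
❓⬜⬜⬜⬜⬜

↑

⬜⬜⬜⬜⬛⬛
⬛⬛⬛⬜⬛⬛
⬛⬛⬛⬜⬛⬛
❓⬛⬛🔴⬛⬛
❓⬜⬜⬜📦⬜
❓⬜⬜⬜⬜⬜

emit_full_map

⬛⬜⬜⬜⬜⬜⬜⬛⬜⬜⬜⬜⬛⬛⬜⬜⬜
⬛⬜⬜⬜⬜⬜⬜⬛⬜⬜⬜⬜⬛⬛⬜⬛⬛
⬛⬜⬜⬜⬜⬜⬜⬜⬜⬜⬜⬜⬜⬜⬜⬛⬛
⬛⬜⬜⬜⬜⬜⬜⬛⬛⬛⬛⬛⬛⬛⬜⬛⬛
⬛⬜⬜⬜⬜⬜⬜⬛⬛⬛⬛⬛⬛⬛⬜⬛⬛
❓❓❓❓❓❓❓❓❓❓❓❓⬛⬛🔴⬛⬛
❓❓❓❓❓❓❓❓❓❓❓❓⬜⬜⬜📦⬜
❓❓❓❓❓❓❓❓❓❓❓❓⬜⬜⬜⬜⬜
❓❓❓❓❓❓❓❓❓❓❓❓⬜⬜⬜⬜⬜


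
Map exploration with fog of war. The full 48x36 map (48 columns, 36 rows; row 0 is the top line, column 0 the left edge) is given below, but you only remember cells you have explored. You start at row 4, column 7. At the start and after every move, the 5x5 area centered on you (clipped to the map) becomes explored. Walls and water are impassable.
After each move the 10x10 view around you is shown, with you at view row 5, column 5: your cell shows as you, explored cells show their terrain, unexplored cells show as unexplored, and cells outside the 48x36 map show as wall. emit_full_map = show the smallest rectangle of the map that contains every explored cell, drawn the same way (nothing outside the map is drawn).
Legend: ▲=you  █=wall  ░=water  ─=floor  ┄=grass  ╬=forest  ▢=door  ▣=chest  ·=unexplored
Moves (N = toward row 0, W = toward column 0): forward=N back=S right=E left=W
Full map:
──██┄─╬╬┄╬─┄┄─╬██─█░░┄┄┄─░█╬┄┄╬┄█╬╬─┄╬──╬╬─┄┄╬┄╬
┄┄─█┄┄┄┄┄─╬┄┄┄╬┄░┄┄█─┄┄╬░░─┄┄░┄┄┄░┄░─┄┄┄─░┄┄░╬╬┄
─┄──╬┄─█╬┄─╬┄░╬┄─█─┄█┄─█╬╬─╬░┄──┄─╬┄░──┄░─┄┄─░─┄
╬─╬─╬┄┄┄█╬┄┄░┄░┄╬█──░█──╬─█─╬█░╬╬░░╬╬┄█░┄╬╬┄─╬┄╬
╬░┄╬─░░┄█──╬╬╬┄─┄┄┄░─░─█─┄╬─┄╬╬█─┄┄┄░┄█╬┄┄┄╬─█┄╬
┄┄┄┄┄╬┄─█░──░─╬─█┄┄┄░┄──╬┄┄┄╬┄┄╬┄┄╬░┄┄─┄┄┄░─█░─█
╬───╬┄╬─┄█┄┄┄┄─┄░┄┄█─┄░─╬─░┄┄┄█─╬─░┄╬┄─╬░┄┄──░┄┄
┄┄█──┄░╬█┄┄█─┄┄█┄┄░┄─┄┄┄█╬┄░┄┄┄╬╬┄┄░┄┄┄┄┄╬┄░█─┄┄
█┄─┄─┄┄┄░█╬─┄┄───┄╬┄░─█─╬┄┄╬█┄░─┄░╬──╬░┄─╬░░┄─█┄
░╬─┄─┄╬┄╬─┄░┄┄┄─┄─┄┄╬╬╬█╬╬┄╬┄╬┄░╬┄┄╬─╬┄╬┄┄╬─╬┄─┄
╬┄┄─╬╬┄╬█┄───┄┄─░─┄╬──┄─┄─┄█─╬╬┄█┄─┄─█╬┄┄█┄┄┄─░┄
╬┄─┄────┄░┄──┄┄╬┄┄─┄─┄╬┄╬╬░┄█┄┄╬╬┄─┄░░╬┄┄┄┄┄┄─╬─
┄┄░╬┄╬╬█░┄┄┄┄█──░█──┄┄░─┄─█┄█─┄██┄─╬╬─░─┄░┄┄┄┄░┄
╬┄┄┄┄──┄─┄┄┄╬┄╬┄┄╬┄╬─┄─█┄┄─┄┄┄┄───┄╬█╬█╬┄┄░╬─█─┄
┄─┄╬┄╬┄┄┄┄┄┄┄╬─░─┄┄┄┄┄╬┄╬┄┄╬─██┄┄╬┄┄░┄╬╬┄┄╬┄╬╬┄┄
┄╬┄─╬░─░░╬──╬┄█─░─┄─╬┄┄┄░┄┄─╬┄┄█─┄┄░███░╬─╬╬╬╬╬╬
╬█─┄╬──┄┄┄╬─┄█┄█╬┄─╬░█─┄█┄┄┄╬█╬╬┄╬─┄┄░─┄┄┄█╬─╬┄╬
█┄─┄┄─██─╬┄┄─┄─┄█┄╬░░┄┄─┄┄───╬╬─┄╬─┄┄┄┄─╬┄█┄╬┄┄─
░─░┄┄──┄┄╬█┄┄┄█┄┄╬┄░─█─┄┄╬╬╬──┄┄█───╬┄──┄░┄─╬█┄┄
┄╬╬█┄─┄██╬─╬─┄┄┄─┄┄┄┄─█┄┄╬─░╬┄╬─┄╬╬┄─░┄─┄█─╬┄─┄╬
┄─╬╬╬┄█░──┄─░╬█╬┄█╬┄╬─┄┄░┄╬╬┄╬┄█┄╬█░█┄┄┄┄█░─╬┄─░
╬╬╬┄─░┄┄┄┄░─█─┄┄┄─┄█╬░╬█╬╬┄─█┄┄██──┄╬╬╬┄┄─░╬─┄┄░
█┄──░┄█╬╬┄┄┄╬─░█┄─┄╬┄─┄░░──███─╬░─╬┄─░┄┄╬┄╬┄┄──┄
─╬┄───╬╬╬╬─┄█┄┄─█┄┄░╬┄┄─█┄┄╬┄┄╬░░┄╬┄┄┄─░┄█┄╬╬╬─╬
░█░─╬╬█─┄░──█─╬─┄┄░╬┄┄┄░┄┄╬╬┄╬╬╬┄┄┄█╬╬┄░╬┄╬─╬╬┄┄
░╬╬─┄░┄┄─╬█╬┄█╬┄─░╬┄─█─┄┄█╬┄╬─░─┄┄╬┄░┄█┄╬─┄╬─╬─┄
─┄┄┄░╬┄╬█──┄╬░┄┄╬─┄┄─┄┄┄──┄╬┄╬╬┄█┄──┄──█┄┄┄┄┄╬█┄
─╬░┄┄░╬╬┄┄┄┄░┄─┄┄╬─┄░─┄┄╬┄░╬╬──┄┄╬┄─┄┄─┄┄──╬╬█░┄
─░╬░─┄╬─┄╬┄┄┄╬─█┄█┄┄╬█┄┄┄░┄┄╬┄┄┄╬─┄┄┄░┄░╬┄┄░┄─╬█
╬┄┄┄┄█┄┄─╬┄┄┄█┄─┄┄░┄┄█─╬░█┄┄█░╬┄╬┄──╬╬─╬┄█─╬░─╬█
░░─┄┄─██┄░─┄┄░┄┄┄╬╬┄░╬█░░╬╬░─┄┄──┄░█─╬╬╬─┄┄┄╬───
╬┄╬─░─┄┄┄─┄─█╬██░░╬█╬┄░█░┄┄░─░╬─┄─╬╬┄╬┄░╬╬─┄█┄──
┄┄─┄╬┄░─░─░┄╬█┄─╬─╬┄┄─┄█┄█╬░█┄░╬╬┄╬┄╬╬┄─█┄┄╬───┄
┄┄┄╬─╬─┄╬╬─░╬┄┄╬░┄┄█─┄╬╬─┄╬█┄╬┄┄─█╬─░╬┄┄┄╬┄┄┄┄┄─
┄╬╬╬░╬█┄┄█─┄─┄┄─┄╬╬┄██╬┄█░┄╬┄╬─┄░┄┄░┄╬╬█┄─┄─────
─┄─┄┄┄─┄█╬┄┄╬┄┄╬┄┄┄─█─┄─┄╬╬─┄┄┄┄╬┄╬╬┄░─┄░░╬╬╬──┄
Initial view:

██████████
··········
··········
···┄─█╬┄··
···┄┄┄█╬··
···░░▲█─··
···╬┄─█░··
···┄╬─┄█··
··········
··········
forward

██████████
██████████
··········
···┄┄┄┄─··
···┄─█╬┄··
···┄┄▲█╬··
···░░┄█─··
···╬┄─█░··
···┄╬─┄█··
··········

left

██████████
██████████
··········
···┄┄┄┄┄─·
···╬┄─█╬┄·
···╬┄▲┄█╬·
···─░░┄█─·
···┄╬┄─█░·
····┄╬─┄█·
··········

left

██████████
██████████
··········
···█┄┄┄┄┄─
···─╬┄─█╬┄
···─╬▲┄┄█╬
···╬─░░┄█─
···┄┄╬┄─█░
·····┄╬─┄█
··········

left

██████████
██████████
█·········
█··─█┄┄┄┄┄
█··──╬┄─█╬
█··╬─▲┄┄┄█
█··┄╬─░░┄█
█··┄┄┄╬┄─█
█·····┄╬─┄
█·········

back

██████████
█·········
█··─█┄┄┄┄┄
█··──╬┄─█╬
█··╬─╬┄┄┄█
█··┄╬▲░░┄█
█··┄┄┄╬┄─█
█··──╬┄╬─┄
█·········
█·········

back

█·········
█··─█┄┄┄┄┄
█··──╬┄─█╬
█··╬─╬┄┄┄█
█··┄╬─░░┄█
█··┄┄▲╬┄─█
█··──╬┄╬─┄
█··█──┄░··
█·········
█·········

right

··········
··─█┄┄┄┄┄─
··──╬┄─█╬┄
··╬─╬┄┄┄█╬
··┄╬─░░┄█─
··┄┄┄▲┄─█░
··──╬┄╬─┄█
··█──┄░╬··
··········
··········

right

··········
·─█┄┄┄┄┄─·
·──╬┄─█╬┄·
·╬─╬┄┄┄█╬·
·┄╬─░░┄█─·
·┄┄┄╬▲─█░·
·──╬┄╬─┄█·
·█──┄░╬█··
··········
··········

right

··········
─█┄┄┄┄┄─··
──╬┄─█╬┄··
╬─╬┄┄┄█╬··
┄╬─░░┄█─··
┄┄┄╬┄▲█░··
──╬┄╬─┄█··
█──┄░╬█┄··
··········
··········

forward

██████████
··········
─█┄┄┄┄┄─··
──╬┄─█╬┄··
╬─╬┄┄┄█╬··
┄╬─░░▲█─··
┄┄┄╬┄─█░··
──╬┄╬─┄█··
█──┄░╬█┄··
··········

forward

██████████
██████████
··········
─█┄┄┄┄┄─··
──╬┄─█╬┄··
╬─╬┄┄▲█╬··
┄╬─░░┄█─··
┄┄┄╬┄─█░··
──╬┄╬─┄█··
█──┄░╬█┄··

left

██████████
██████████
··········
·─█┄┄┄┄┄─·
·──╬┄─█╬┄·
·╬─╬┄▲┄█╬·
·┄╬─░░┄█─·
·┄┄┄╬┄─█░·
·──╬┄╬─┄█·
·█──┄░╬█┄·

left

██████████
██████████
··········
··─█┄┄┄┄┄─
··──╬┄─█╬┄
··╬─╬▲┄┄█╬
··┄╬─░░┄█─
··┄┄┄╬┄─█░
··──╬┄╬─┄█
··█──┄░╬█┄

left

██████████
██████████
█·········
█··─█┄┄┄┄┄
█··──╬┄─█╬
█··╬─▲┄┄┄█
█··┄╬─░░┄█
█··┄┄┄╬┄─█
█··──╬┄╬─┄
█··█──┄░╬█

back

██████████
█·········
█··─█┄┄┄┄┄
█··──╬┄─█╬
█··╬─╬┄┄┄█
█··┄╬▲░░┄█
█··┄┄┄╬┄─█
█··──╬┄╬─┄
█··█──┄░╬█
█·········

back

█·········
█··─█┄┄┄┄┄
█··──╬┄─█╬
█··╬─╬┄┄┄█
█··┄╬─░░┄█
█··┄┄▲╬┄─█
█··──╬┄╬─┄
█··█──┄░╬█
█·········
█·········

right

··········
··─█┄┄┄┄┄─
··──╬┄─█╬┄
··╬─╬┄┄┄█╬
··┄╬─░░┄█─
··┄┄┄▲┄─█░
··──╬┄╬─┄█
··█──┄░╬█┄
··········
··········

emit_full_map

─█┄┄┄┄┄─
──╬┄─█╬┄
╬─╬┄┄┄█╬
┄╬─░░┄█─
┄┄┄▲┄─█░
──╬┄╬─┄█
█──┄░╬█┄

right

··········
·─█┄┄┄┄┄─·
·──╬┄─█╬┄·
·╬─╬┄┄┄█╬·
·┄╬─░░┄█─·
·┄┄┄╬▲─█░·
·──╬┄╬─┄█·
·█──┄░╬█┄·
··········
··········

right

··········
─█┄┄┄┄┄─··
──╬┄─█╬┄··
╬─╬┄┄┄█╬··
┄╬─░░┄█─··
┄┄┄╬┄▲█░··
──╬┄╬─┄█··
█──┄░╬█┄··
··········
··········

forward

██████████
··········
─█┄┄┄┄┄─··
──╬┄─█╬┄··
╬─╬┄┄┄█╬··
┄╬─░░▲█─··
┄┄┄╬┄─█░··
──╬┄╬─┄█··
█──┄░╬█┄··
··········

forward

██████████
██████████
··········
─█┄┄┄┄┄─··
──╬┄─█╬┄··
╬─╬┄┄▲█╬··
┄╬─░░┄█─··
┄┄┄╬┄─█░··
──╬┄╬─┄█··
█──┄░╬█┄··
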